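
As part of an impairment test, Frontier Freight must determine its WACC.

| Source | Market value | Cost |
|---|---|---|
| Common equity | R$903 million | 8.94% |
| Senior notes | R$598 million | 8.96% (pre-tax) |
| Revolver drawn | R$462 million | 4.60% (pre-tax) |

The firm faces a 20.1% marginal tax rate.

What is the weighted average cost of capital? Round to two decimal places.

Total capital V = 903 + 598 + 462 = 1963.
Equity: weight = 903/1963 = 0.4600; cost = 8.94%.
Senior notes: weight = 598/1963 = 0.3046; after-tax cost = 8.96% × (1 − 20.1%) = 7.1590%.
Revolver drawn: weight = 462/1963 = 0.2354; after-tax cost = 4.6% × (1 − 20.1%) = 3.6754%.
WACC = 0.4600 × 8.9400% + 0.3046 × 7.1590% + 0.2354 × 3.6754% = 7.1584%.

7.16%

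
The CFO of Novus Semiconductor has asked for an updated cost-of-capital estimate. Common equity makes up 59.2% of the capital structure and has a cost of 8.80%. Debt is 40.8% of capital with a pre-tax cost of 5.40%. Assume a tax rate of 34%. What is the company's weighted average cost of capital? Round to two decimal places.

After-tax cost of debt = 5.4% × (1 − 34%) = 3.5640%.
WACC = 0.592 × 8.8000% + 0.408 × 3.5640% = 6.6637%.

6.66%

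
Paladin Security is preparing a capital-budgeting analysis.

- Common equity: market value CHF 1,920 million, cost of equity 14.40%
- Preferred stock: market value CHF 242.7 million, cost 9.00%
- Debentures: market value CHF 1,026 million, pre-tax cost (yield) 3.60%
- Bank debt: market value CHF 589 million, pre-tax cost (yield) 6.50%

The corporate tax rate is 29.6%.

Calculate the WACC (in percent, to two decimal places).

Total capital V = 1920 + 242.7 + 1026 + 589 = 3777.7.
Equity: weight = 1920/3777.7 = 0.5082; cost = 14.4%.
Preferred: weight = 242.7/3777.7 = 0.0642; cost = 9%.
Debentures: weight = 1026/3777.7 = 0.2716; after-tax cost = 3.6% × (1 − 29.6%) = 2.5344%.
Bank debt: weight = 589/3777.7 = 0.1559; after-tax cost = 6.5% × (1 − 29.6%) = 4.5760%.
WACC = 0.5082 × 14.4000% + 0.0642 × 9.0000% + 0.2716 × 2.5344% + 0.1559 × 4.5760% = 9.2987%.

9.30%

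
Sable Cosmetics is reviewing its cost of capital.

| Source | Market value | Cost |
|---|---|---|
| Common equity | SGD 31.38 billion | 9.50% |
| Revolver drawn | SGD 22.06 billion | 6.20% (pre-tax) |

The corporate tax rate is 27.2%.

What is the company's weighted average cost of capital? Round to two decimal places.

Total capital V = 31.38 + 22.06 = 53.44.
Equity: weight = 31.38/53.44 = 0.5872; cost = 9.5%.
Revolver drawn: weight = 22.06/53.44 = 0.4128; after-tax cost = 6.2% × (1 − 27.2%) = 4.5136%.
WACC = 0.5872 × 9.5000% + 0.4128 × 4.5136% = 7.4416%.

7.44%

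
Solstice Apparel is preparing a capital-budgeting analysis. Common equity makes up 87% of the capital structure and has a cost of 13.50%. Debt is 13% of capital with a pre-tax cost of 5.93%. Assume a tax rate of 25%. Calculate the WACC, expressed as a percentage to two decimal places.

12.32%

After-tax cost of debt = 5.93% × (1 − 25%) = 4.4475%.
WACC = 0.870 × 13.5000% + 0.130 × 4.4475% = 12.3232%.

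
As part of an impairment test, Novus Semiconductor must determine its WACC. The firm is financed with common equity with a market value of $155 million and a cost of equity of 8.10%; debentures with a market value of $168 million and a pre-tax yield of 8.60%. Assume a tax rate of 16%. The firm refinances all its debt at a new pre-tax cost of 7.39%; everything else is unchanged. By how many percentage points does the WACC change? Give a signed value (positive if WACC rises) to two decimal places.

Current WACC:
Total capital V = 155 + 168 = 323.
Equity: weight = 155/323 = 0.4799; cost = 8.1%.
Debentures: weight = 168/323 = 0.5201; after-tax cost = 8.6% × (1 − 16%) = 7.2240%.
WACC = 0.4799 × 8.1000% + 0.5201 × 7.2240% = 7.6444%.
After the change:
Total capital V = 155 + 168 = 323.
Equity: weight = 155/323 = 0.4799; cost = 8.1%.
Debentures: weight = 168/323 = 0.5201; after-tax cost = 7.39% × (1 − 16%) = 6.2076%.
WACC = 0.4799 × 8.1000% + 0.5201 × 6.2076% = 7.1157%.
Change in WACC = 7.1157% − 7.6444% = -0.5287 pp.

-0.53 pp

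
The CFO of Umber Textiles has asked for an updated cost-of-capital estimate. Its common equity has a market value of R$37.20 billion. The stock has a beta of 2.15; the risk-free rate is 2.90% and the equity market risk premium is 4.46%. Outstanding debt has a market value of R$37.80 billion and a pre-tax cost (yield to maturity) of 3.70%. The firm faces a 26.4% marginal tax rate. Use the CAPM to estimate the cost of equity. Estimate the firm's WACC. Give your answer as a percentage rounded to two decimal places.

Cost of equity via CAPM: Re = 2.9% + 2.15 × 4.46% = 12.4890%.
Total capital V = 37.2 + 37.8 = 75.
Equity: weight = 37.2/75 = 0.4960; cost = 12.489%.
Debt: weight = 37.8/75 = 0.5040; after-tax cost = 3.7% × (1 − 26.4%) = 2.7232%.
WACC = 0.4960 × 12.4890% + 0.5040 × 2.7232% = 7.5670%.

7.57%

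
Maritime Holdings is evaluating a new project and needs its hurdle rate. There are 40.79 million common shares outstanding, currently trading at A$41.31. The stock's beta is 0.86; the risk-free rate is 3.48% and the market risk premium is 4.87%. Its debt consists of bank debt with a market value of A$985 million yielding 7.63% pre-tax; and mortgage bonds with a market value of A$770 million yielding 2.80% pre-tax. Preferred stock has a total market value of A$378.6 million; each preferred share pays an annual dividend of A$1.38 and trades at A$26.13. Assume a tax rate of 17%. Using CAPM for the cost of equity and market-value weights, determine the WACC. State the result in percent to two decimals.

Cost of equity via CAPM: Re = 3.48% + 0.86 × 4.87% = 7.6682%.
Cost of preferred: Rp = 1.38 / 26.13 = 5.2813%.
Market value of equity E = 41.31 × 40.79m = 1685.0349m.
Total capital V = 1685.0349 + 378.6 + 985 + 770 = 3818.6349.
Equity: weight = 1685.0349/3818.6349 = 0.4413; cost = 7.6682%.
Preferred: weight = 378.6/3818.6349 = 0.0991; cost = 5.2813%.
Bank debt: weight = 985/3818.6349 = 0.2579; after-tax cost = 7.63% × (1 − 17%) = 6.3329%.
Mortgage bonds: weight = 770/3818.6349 = 0.2016; after-tax cost = 2.8% × (1 − 17%) = 2.3240%.
WACC = 0.4413 × 7.6682% + 0.0991 × 5.2813% + 0.2579 × 6.3329% + 0.2016 × 2.3240% = 6.0095%.

6.01%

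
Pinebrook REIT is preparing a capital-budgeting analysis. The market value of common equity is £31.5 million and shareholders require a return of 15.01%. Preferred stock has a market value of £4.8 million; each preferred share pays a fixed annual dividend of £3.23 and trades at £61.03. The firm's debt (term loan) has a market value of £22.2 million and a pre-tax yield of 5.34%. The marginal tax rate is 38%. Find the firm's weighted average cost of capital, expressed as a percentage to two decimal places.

9.77%

Cost of preferred: Rp = 3.23 / 61.03 = 5.2925%.
Total capital V = 31.5 + 4.8 + 22.2 = 58.5.
Equity: weight = 31.5/58.5 = 0.5385; cost = 15.01%.
Preferred: weight = 4.8/58.5 = 0.0821; cost = 5.2925%.
Term loan: weight = 22.2/58.5 = 0.3795; after-tax cost = 5.34% × (1 − 38%) = 3.3108%.
WACC = 0.5385 × 15.0100% + 0.0821 × 5.2925% + 0.3795 × 3.3108% = 9.7730%.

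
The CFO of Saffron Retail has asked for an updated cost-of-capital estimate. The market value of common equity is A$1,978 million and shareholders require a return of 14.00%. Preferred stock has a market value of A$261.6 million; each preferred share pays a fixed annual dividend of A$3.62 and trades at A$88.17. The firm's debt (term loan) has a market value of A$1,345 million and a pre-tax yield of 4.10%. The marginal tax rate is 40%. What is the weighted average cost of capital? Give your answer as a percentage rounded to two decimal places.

Cost of preferred: Rp = 3.62 / 88.17 = 4.1057%.
Total capital V = 1978 + 261.6 + 1345 = 3584.6.
Equity: weight = 1978/3584.6 = 0.5518; cost = 14%.
Preferred: weight = 261.6/3584.6 = 0.0730; cost = 4.1057%.
Term loan: weight = 1345/3584.6 = 0.3752; after-tax cost = 4.1% × (1 − 40%) = 2.4600%.
WACC = 0.5518 × 14.0000% + 0.0730 × 4.1057% + 0.3752 × 2.4600% = 8.9479%.

8.95%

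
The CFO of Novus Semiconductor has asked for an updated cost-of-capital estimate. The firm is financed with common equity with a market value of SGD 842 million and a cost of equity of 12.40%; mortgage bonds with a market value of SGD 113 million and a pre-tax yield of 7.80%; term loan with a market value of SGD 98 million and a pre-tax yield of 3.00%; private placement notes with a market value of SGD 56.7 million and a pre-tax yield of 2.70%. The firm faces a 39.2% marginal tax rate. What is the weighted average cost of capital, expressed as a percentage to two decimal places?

Total capital V = 842 + 113 + 98 + 56.7 = 1109.7.
Equity: weight = 842/1109.7 = 0.7588; cost = 12.4%.
Mortgage bonds: weight = 113/1109.7 = 0.1018; after-tax cost = 7.8% × (1 − 39.2%) = 4.7424%.
Term loan: weight = 98/1109.7 = 0.0883; after-tax cost = 3% × (1 − 39.2%) = 1.8240%.
Private placement notes: weight = 56.7/1109.7 = 0.0511; after-tax cost = 2.7% × (1 − 39.2%) = 1.6416%.
WACC = 0.7588 × 12.4000% + 0.1018 × 4.7424% + 0.0883 × 1.8240% + 0.0511 × 1.6416% = 10.1365%.

10.14%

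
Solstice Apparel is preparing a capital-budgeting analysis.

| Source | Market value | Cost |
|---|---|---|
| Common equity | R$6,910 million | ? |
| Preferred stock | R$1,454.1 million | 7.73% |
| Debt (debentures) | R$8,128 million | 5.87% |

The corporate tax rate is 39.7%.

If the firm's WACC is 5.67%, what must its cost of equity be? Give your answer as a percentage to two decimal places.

7.74%

Total capital V = 6910 + 1454.1 + 8128 = 16492.1.
Equity weight = 6910/16492.1 = 0.4190.
Preferred weight = 1454.1/16492.1 = 0.0882.
Debentures weight = 8128/16492.1 = 0.4928.
Debt contribution = 0.4928 × 5.87% × (1 − 39.7%) = 1.7445%.
Preferred contribution = 0.0882 × 7.73% = 0.6816%.
Required equity contribution = 5.67% − 2.4260% = 3.2440%.
Re = 3.2440% / 0.4190 = 7.7424%.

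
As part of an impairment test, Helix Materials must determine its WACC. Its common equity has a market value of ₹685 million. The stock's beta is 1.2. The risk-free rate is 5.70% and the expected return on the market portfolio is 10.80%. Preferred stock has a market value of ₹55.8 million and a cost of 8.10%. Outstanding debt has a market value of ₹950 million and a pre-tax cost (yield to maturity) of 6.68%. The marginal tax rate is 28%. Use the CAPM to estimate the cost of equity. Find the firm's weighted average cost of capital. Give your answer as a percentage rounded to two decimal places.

Market risk premium = 10.8% − 5.7% = 5.1%.
Cost of equity via CAPM: Re = 5.7% + 1.2 × 5.1% = 11.8200%.
Total capital V = 685 + 55.8 + 950 = 1690.8.
Equity: weight = 685/1690.8 = 0.4051; cost = 11.82%.
Preferred: weight = 55.8/1690.8 = 0.0330; cost = 8.1%.
Debt: weight = 950/1690.8 = 0.5619; after-tax cost = 6.68% × (1 − 28%) = 4.8096%.
WACC = 0.4051 × 11.8200% + 0.0330 × 8.1000% + 0.5619 × 4.8096% = 7.7583%.

7.76%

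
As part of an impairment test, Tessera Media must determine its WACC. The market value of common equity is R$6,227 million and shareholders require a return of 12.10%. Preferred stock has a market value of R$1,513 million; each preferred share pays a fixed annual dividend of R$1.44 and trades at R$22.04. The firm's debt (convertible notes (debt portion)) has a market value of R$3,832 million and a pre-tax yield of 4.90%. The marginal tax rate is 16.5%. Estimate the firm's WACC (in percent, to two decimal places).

Cost of preferred: Rp = 1.44 / 22.04 = 6.5336%.
Total capital V = 6227 + 1513 + 3832 = 11572.
Equity: weight = 6227/11572 = 0.5381; cost = 12.1%.
Preferred: weight = 1513/11572 = 0.1307; cost = 6.5336%.
Convertible notes (debt portion): weight = 3832/11572 = 0.3311; after-tax cost = 4.9% × (1 − 16.5%) = 4.0915%.
WACC = 0.5381 × 12.1000% + 0.1307 × 6.5336% + 0.3311 × 4.0915% = 8.7202%.

8.72%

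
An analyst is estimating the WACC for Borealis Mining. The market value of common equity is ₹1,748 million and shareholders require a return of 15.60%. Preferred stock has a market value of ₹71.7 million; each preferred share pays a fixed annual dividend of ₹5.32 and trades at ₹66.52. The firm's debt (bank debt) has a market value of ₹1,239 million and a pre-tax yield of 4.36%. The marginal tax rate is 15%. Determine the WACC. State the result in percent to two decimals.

Cost of preferred: Rp = 5.32 / 66.52 = 7.9976%.
Total capital V = 1748 + 71.7 + 1239 = 3058.7.
Equity: weight = 1748/3058.7 = 0.5715; cost = 15.6%.
Preferred: weight = 71.7/3058.7 = 0.0234; cost = 7.9976%.
Bank debt: weight = 1239/3058.7 = 0.4051; after-tax cost = 4.36% × (1 − 15%) = 3.7060%.
WACC = 0.5715 × 15.6000% + 0.0234 × 7.9976% + 0.4051 × 3.7060% = 10.6038%.

10.60%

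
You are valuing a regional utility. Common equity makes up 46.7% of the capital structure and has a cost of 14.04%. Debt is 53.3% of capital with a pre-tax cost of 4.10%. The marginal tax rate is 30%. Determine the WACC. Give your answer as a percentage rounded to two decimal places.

After-tax cost of debt = 4.1% × (1 − 30%) = 2.8700%.
WACC = 0.467 × 14.0400% + 0.533 × 2.8700% = 8.0864%.

8.09%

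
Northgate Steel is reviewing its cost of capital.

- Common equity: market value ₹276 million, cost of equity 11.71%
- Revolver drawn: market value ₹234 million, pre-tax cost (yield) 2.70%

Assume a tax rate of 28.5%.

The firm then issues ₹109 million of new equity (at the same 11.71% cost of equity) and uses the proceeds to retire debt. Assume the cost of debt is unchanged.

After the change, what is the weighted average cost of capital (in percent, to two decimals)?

After the change:
Total capital V = 385 + 125 = 510.
Equity: weight = 385/510 = 0.7549; cost = 11.71%.
Revolver drawn: weight = 125/510 = 0.2451; after-tax cost = 2.7% × (1 − 28.5%) = 1.9305%.
WACC = 0.7549 × 11.7100% + 0.2451 × 1.9305% = 9.3131%.

9.31%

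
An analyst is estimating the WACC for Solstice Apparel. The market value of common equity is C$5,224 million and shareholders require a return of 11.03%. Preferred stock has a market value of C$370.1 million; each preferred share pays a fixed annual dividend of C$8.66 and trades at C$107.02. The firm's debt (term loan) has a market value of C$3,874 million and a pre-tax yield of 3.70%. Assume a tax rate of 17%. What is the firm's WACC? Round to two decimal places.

7.66%

Cost of preferred: Rp = 8.66 / 107.02 = 8.0919%.
Total capital V = 5224 + 370.1 + 3874 = 9468.1.
Equity: weight = 5224/9468.1 = 0.5517; cost = 11.03%.
Preferred: weight = 370.1/9468.1 = 0.0391; cost = 8.0919%.
Term loan: weight = 3874/9468.1 = 0.4092; after-tax cost = 3.7% × (1 − 17%) = 3.0710%.
WACC = 0.5517 × 11.0300% + 0.0391 × 8.0919% + 0.4092 × 3.0710% = 7.6586%.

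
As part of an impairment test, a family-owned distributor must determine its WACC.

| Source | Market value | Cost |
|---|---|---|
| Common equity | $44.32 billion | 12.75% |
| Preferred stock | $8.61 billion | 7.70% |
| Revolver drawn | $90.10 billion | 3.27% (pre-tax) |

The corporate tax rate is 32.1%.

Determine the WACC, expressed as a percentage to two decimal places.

5.81%

Total capital V = 44.32 + 8.61 + 90.1 = 143.03.
Equity: weight = 44.32/143.03 = 0.3099; cost = 12.75%.
Preferred: weight = 8.61/143.03 = 0.0602; cost = 7.7%.
Revolver drawn: weight = 90.1/143.03 = 0.6299; after-tax cost = 3.27% × (1 − 32.1%) = 2.2203%.
WACC = 0.3099 × 12.7500% + 0.0602 × 7.7000% + 0.6299 × 2.2203% = 5.8130%.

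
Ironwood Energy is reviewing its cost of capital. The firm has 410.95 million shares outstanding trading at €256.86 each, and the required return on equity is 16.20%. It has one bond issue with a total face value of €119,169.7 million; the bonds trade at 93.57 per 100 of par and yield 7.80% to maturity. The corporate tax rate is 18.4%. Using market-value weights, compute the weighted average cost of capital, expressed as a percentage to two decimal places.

11.15%

Market value of equity E = 256.86 × 410.95m = 105556.617m. Market value of debt D = 119169.7m × 93.57/100 = 111507.08829m.
Total capital V = 105556.617 + 111507.08829 = 217063.70529.
Equity: weight = 105556.617/217063.70529 = 0.4863; cost = 16.2%.
Bonds outstanding: weight = 111507.08829/217063.70529 = 0.5137; after-tax cost = 7.8% × (1 − 18.4%) = 6.3648%.
WACC = 0.4863 × 16.2000% + 0.5137 × 6.3648% = 11.1476%.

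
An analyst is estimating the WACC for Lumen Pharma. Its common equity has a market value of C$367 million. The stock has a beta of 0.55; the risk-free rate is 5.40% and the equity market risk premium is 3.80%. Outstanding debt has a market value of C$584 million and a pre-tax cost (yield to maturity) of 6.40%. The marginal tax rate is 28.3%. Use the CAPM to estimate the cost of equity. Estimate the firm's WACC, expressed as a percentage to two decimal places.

Cost of equity via CAPM: Re = 5.4% + 0.55 × 3.8% = 7.4900%.
Total capital V = 367 + 584 = 951.
Equity: weight = 367/951 = 0.3859; cost = 7.49%.
Debt: weight = 584/951 = 0.6141; after-tax cost = 6.4% × (1 − 28.3%) = 4.5888%.
WACC = 0.3859 × 7.4900% + 0.6141 × 4.5888% = 5.7084%.

5.71%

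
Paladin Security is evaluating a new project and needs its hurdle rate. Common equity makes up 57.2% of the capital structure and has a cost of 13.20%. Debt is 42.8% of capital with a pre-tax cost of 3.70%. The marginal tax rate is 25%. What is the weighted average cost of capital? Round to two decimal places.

8.74%

After-tax cost of debt = 3.7% × (1 − 25%) = 2.7750%.
WACC = 0.572 × 13.2000% + 0.428 × 2.7750% = 8.7381%.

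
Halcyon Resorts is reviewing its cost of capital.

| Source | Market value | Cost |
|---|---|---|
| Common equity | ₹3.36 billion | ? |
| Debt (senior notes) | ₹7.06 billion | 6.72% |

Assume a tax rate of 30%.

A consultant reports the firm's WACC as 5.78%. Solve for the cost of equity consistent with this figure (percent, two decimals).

8.04%

Total capital V = 3.36 + 7.06 = 10.42.
Equity weight = 3.36/10.42 = 0.3225.
Senior notes weight = 7.06/10.42 = 0.6775.
Debt contribution = 0.6775 × 6.72% × (1 − 30%) = 3.1872%.
Required equity contribution = 5.78% − 3.1872% = 2.5928%.
Re = 2.5928% / 0.3225 = 8.0409%.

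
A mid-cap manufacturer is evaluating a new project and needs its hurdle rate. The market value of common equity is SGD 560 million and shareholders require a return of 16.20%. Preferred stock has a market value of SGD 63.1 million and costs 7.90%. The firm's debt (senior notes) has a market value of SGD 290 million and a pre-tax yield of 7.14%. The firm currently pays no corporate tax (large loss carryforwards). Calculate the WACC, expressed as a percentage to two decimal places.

Total capital V = 560 + 63.1 + 290 = 913.1.
Equity: weight = 560/913.1 = 0.6133; cost = 16.2%.
Preferred: weight = 63.1/913.1 = 0.0691; cost = 7.9%.
Senior notes: weight = 290/913.1 = 0.3176; after-tax cost = 7.14% × (1 − 0%) = 7.1400%.
WACC = 0.6133 × 16.2000% + 0.0691 × 7.9000% + 0.3176 × 7.1400% = 12.7490%.

12.75%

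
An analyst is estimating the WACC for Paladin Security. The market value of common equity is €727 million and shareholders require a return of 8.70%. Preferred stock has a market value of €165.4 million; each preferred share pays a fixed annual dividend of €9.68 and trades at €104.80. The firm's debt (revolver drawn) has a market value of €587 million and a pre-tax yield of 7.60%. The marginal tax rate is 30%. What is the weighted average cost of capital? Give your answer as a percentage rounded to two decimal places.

7.42%

Cost of preferred: Rp = 9.68 / 104.8 = 9.2366%.
Total capital V = 727 + 165.4 + 587 = 1479.4.
Equity: weight = 727/1479.4 = 0.4914; cost = 8.7%.
Preferred: weight = 165.4/1479.4 = 0.1118; cost = 9.2366%.
Revolver drawn: weight = 587/1479.4 = 0.3968; after-tax cost = 7.6% × (1 − 30%) = 5.3200%.
WACC = 0.4914 × 8.7000% + 0.1118 × 9.2366% + 0.3968 × 5.3200% = 7.4189%.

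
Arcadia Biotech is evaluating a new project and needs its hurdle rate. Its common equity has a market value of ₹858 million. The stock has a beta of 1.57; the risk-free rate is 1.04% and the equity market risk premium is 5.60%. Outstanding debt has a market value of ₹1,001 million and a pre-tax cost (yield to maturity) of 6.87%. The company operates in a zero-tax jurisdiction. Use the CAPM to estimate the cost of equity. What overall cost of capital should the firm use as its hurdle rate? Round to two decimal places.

Cost of equity via CAPM: Re = 1.04% + 1.57 × 5.6% = 9.8320%.
Total capital V = 858 + 1001 = 1859.
Equity: weight = 858/1859 = 0.4615; cost = 9.832%.
Debt: weight = 1001/1859 = 0.5385; after-tax cost = 6.87% × (1 − 0%) = 6.8700%.
WACC = 0.4615 × 9.8320% + 0.5385 × 6.8700% = 8.2371%.

8.24%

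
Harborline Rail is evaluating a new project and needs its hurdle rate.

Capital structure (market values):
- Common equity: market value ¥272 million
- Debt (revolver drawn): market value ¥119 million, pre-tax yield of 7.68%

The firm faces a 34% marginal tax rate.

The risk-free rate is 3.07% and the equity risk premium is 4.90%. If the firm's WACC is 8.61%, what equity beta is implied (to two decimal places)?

Total capital V = 272 + 119 = 391.
Equity weight = 272/391 = 0.6957.
Revolver drawn weight = 119/391 = 0.3043.
Debt contribution = 0.3043 × 7.68% × (1 − 34%) = 1.5427%.
Required equity contribution = 8.61% − 1.5427% = 7.0673%  ⇒  Re = 10.1593%.
CAPM: 10.1593% = 3.07% + β × 4.9%  ⇒  β = 1.4468.

1.45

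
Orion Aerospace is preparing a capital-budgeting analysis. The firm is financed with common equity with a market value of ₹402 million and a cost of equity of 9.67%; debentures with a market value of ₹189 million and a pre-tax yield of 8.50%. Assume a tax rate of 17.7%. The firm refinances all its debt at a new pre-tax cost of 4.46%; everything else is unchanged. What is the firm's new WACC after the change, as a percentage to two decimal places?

After the change:
Total capital V = 402 + 189 = 591.
Equity: weight = 402/591 = 0.6802; cost = 9.67%.
Debentures: weight = 189/591 = 0.3198; after-tax cost = 4.46% × (1 − 17.7%) = 3.6706%.
WACC = 0.6802 × 9.6700% + 0.3198 × 3.6706% = 7.7514%.

7.75%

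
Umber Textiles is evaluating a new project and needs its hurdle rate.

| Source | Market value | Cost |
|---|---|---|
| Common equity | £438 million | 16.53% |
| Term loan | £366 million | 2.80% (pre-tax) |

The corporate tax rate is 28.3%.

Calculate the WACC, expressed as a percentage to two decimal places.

Total capital V = 438 + 366 = 804.
Equity: weight = 438/804 = 0.5448; cost = 16.53%.
Term loan: weight = 366/804 = 0.4552; after-tax cost = 2.8% × (1 − 28.3%) = 2.0076%.
WACC = 0.5448 × 16.5300% + 0.4552 × 2.0076% = 9.9191%.

9.92%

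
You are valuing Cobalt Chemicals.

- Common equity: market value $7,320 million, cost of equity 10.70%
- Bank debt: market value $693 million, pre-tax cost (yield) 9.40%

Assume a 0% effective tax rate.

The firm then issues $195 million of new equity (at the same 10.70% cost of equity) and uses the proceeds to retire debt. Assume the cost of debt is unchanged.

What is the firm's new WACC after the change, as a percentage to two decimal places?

10.62%

After the change:
Total capital V = 7515 + 498 = 8013.
Equity: weight = 7515/8013 = 0.9379; cost = 10.7%.
Bank debt: weight = 498/8013 = 0.0621; after-tax cost = 9.4% × (1 − 0%) = 9.4000%.
WACC = 0.9379 × 10.7000% + 0.0621 × 9.4000% = 10.6192%.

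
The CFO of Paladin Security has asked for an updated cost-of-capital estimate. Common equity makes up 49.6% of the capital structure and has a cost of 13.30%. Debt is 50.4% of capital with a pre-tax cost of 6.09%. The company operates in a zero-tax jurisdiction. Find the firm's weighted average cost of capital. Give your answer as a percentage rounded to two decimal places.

9.67%

After-tax cost of debt = 6.09% × (1 − 0%) = 6.0900%.
WACC = 0.496 × 13.3000% + 0.504 × 6.0900% = 9.6662%.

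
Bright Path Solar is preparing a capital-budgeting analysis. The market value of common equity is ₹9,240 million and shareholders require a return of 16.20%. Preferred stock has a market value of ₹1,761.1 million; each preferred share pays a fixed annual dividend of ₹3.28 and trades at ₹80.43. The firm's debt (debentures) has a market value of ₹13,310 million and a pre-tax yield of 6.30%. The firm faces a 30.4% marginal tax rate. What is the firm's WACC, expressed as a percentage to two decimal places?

Cost of preferred: Rp = 3.28 / 80.43 = 4.0781%.
Total capital V = 9240 + 1761.1 + 13310 = 24311.1.
Equity: weight = 9240/24311.1 = 0.3801; cost = 16.2%.
Preferred: weight = 1761.1/24311.1 = 0.0724; cost = 4.0781%.
Debentures: weight = 13310/24311.1 = 0.5475; after-tax cost = 6.3% × (1 − 30.4%) = 4.3848%.
WACC = 0.3801 × 16.2000% + 0.0724 × 4.0781% + 0.5475 × 4.3848% = 8.8532%.

8.85%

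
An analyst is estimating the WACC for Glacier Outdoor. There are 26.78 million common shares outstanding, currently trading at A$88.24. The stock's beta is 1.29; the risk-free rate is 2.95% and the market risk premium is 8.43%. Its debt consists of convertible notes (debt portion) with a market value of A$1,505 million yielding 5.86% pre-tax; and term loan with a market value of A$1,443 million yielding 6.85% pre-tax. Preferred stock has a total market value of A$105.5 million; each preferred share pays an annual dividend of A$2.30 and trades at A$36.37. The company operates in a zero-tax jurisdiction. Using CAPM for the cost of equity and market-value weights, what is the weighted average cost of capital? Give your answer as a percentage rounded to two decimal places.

9.61%

Cost of equity via CAPM: Re = 2.95% + 1.29 × 8.43% = 13.8247%.
Cost of preferred: Rp = 2.3 / 36.37 = 6.3239%.
Market value of equity E = 88.24 × 26.78m = 2363.0672m.
Total capital V = 2363.0672 + 105.5 + 1505 + 1443 = 5416.5672.
Equity: weight = 2363.0672/5416.5672 = 0.4363; cost = 13.8247%.
Preferred: weight = 105.5/5416.5672 = 0.0195; cost = 6.3239%.
Convertible notes (debt portion): weight = 1505/5416.5672 = 0.2779; after-tax cost = 5.86% × (1 − 0%) = 5.8600%.
Term loan: weight = 1443/5416.5672 = 0.2664; after-tax cost = 6.85% × (1 − 0%) = 6.8500%.
WACC = 0.4363 × 13.8247% + 0.0195 × 6.3239% + 0.2779 × 5.8600% + 0.2664 × 6.8500% = 9.6075%.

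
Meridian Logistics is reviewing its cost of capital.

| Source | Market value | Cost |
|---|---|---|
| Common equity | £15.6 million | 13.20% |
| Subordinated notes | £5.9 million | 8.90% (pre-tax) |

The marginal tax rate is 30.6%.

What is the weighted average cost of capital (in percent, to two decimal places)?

11.27%

Total capital V = 15.6 + 5.9 = 21.5.
Equity: weight = 15.6/21.5 = 0.7256; cost = 13.2%.
Subordinated notes: weight = 5.9/21.5 = 0.2744; after-tax cost = 8.9% × (1 − 30.6%) = 6.1766%.
WACC = 0.7256 × 13.2000% + 0.2744 × 6.1766% = 11.2726%.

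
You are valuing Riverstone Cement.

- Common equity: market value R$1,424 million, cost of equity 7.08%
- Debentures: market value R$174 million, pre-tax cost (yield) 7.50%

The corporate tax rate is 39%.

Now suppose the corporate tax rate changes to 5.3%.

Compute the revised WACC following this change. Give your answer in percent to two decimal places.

7.08%

After the change:
Total capital V = 1424 + 174 = 1598.
Equity: weight = 1424/1598 = 0.8911; cost = 7.08%.
Debentures: weight = 174/1598 = 0.1089; after-tax cost = 7.5% × (1 − 5.3%) = 7.1025%.
WACC = 0.8911 × 7.0800% + 0.1089 × 7.1025% = 7.0824%.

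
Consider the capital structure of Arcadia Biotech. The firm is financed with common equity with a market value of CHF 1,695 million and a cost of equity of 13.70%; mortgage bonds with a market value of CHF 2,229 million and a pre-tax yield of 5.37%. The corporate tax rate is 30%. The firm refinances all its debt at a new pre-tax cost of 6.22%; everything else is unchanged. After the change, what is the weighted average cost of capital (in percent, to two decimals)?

After the change:
Total capital V = 1695 + 2229 = 3924.
Equity: weight = 1695/3924 = 0.4320; cost = 13.7%.
Mortgage bonds: weight = 2229/3924 = 0.5680; after-tax cost = 6.22% × (1 − 30%) = 4.3540%.
WACC = 0.4320 × 13.7000% + 0.5680 × 4.3540% = 8.3911%.

8.39%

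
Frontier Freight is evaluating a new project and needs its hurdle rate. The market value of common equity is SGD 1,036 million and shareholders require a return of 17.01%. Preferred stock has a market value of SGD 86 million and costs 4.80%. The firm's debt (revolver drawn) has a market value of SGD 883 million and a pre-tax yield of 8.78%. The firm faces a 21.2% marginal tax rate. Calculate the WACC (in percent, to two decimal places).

Total capital V = 1036 + 86 + 883 = 2005.
Equity: weight = 1036/2005 = 0.5167; cost = 17.01%.
Preferred: weight = 86/2005 = 0.0429; cost = 4.8%.
Revolver drawn: weight = 883/2005 = 0.4404; after-tax cost = 8.78% × (1 − 21.2%) = 6.9186%.
WACC = 0.5167 × 17.0100% + 0.0429 × 4.8000% + 0.4404 × 6.9186% = 12.0421%.

12.04%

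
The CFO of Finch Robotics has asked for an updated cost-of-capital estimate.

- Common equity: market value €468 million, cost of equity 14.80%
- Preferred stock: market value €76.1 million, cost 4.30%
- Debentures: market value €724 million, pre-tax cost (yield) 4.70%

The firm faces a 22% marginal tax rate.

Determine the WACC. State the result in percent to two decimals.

Total capital V = 468 + 76.1 + 724 = 1268.1.
Equity: weight = 468/1268.1 = 0.3691; cost = 14.8%.
Preferred: weight = 76.1/1268.1 = 0.0600; cost = 4.3%.
Debentures: weight = 724/1268.1 = 0.5709; after-tax cost = 4.7% × (1 − 22%) = 3.6660%.
WACC = 0.3691 × 14.8000% + 0.0600 × 4.3000% + 0.5709 × 3.6660% = 7.8131%.

7.81%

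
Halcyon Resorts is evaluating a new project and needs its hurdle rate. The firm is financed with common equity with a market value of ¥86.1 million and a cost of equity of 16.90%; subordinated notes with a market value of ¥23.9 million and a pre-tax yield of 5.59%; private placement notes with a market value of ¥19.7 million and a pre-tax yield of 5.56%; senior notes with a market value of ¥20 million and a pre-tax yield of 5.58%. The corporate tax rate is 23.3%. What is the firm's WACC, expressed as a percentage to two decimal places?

11.54%

Total capital V = 86.1 + 23.9 + 19.7 + 20 = 149.7.
Equity: weight = 86.1/149.7 = 0.5752; cost = 16.9%.
Subordinated notes: weight = 23.9/149.7 = 0.1597; after-tax cost = 5.59% × (1 − 23.3%) = 4.2875%.
Private placement notes: weight = 19.7/149.7 = 0.1316; after-tax cost = 5.56% × (1 − 23.3%) = 4.2645%.
Senior notes: weight = 20/149.7 = 0.1336; after-tax cost = 5.58% × (1 − 23.3%) = 4.2799%.
WACC = 0.5752 × 16.9000% + 0.1597 × 4.2875% + 0.1316 × 4.2645% + 0.1336 × 4.2799% = 11.5375%.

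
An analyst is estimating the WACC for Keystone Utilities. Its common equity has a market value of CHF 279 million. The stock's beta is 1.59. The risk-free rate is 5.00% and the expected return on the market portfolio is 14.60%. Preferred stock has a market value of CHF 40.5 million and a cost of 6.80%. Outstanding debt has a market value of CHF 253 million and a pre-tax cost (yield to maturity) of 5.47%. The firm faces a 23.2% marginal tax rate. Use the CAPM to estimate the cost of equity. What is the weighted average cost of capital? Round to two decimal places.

12.21%

Market risk premium = 14.6% − 5.0% = 9.6%.
Cost of equity via CAPM: Re = 5.0% + 1.59 × 9.6% = 20.2640%.
Total capital V = 279 + 40.5 + 253 = 572.5.
Equity: weight = 279/572.5 = 0.4873; cost = 20.264%.
Preferred: weight = 40.5/572.5 = 0.0707; cost = 6.8%.
Debt: weight = 253/572.5 = 0.4419; after-tax cost = 5.47% × (1 − 23.2%) = 4.2010%.
WACC = 0.4873 × 20.2640% + 0.0707 × 6.8000% + 0.4419 × 4.2010% = 12.2129%.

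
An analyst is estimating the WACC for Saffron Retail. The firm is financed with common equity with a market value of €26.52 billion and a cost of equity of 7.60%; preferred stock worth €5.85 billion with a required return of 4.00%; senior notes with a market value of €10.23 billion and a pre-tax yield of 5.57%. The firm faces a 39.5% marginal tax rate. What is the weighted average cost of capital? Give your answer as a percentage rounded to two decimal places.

Total capital V = 26.52 + 5.85 + 10.23 = 42.6.
Equity: weight = 26.52/42.6 = 0.6225; cost = 7.6%.
Preferred: weight = 5.85/42.6 = 0.1373; cost = 4%.
Senior notes: weight = 10.23/42.6 = 0.2401; after-tax cost = 5.57% × (1 − 39.5%) = 3.3699%.
WACC = 0.6225 × 7.6000% + 0.1373 × 4.0000% + 0.2401 × 3.3699% = 6.0898%.

6.09%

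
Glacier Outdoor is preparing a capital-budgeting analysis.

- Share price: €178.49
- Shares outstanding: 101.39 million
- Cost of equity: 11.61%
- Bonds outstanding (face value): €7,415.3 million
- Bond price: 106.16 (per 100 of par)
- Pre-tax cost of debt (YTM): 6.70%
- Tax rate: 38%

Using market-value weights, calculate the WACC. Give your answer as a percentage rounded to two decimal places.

9.35%

Market value of equity E = 178.49 × 101.39m = 18097.1011m. Market value of debt D = 7415.3m × 106.16/100 = 7872.08248m.
Total capital V = 18097.1011 + 7872.08248 = 25969.18358.
Equity: weight = 18097.1011/25969.18358 = 0.6969; cost = 11.61%.
Bonds outstanding: weight = 7872.08248/25969.18358 = 0.3031; after-tax cost = 6.7% × (1 − 38%) = 4.1540%.
WACC = 0.6969 × 11.6100% + 0.3031 × 4.1540% = 9.3499%.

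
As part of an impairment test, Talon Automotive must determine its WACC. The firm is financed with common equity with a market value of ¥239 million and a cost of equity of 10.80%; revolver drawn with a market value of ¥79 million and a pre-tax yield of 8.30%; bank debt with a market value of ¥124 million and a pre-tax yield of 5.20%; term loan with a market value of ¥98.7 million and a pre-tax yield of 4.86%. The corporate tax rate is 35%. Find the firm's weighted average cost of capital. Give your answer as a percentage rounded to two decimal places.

Total capital V = 239 + 79 + 124 + 98.7 = 540.7.
Equity: weight = 239/540.7 = 0.4420; cost = 10.8%.
Revolver drawn: weight = 79/540.7 = 0.1461; after-tax cost = 8.3% × (1 − 35%) = 5.3950%.
Bank debt: weight = 124/540.7 = 0.2293; after-tax cost = 5.2% × (1 − 35%) = 3.3800%.
Term loan: weight = 98.7/540.7 = 0.1825; after-tax cost = 4.86% × (1 − 35%) = 3.1590%.
WACC = 0.4420 × 10.8000% + 0.1461 × 5.3950% + 0.2293 × 3.3800% + 0.1825 × 3.1590% = 6.9138%.

6.91%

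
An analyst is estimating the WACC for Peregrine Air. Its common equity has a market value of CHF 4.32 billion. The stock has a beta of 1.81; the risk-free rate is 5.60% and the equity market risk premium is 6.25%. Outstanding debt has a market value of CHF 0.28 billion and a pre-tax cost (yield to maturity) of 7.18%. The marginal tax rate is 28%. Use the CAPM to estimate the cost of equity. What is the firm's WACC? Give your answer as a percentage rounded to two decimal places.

16.20%

Cost of equity via CAPM: Re = 5.6% + 1.81 × 6.25% = 16.9125%.
Total capital V = 4.32 + 0.28 = 4.6.
Equity: weight = 4.32/4.6 = 0.9391; cost = 16.9125%.
Debt: weight = 0.28/4.6 = 0.0609; after-tax cost = 7.18% × (1 − 28%) = 5.1696%.
WACC = 0.9391 × 16.9125% + 0.0609 × 5.1696% = 16.1977%.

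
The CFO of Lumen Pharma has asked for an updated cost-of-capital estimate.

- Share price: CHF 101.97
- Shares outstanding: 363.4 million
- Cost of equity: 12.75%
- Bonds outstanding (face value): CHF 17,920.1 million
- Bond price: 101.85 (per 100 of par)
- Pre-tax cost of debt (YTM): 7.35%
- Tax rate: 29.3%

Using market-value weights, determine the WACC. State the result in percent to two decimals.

Market value of equity E = 101.97 × 363.4m = 37055.898m. Market value of debt D = 17920.1m × 101.85/100 = 18251.62185m.
Total capital V = 37055.898 + 18251.62185 = 55307.51985.
Equity: weight = 37055.898/55307.51985 = 0.6700; cost = 12.75%.
Bonds outstanding: weight = 18251.62185/55307.51985 = 0.3300; after-tax cost = 7.35% × (1 − 29.3%) = 5.1965%.
WACC = 0.6700 × 12.7500% + 0.3300 × 5.1965% = 10.2573%.

10.26%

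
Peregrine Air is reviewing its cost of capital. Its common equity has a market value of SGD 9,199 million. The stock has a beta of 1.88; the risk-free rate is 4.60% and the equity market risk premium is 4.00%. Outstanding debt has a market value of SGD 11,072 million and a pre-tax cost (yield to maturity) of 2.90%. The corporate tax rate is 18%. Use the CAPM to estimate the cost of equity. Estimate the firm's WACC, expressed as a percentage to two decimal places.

6.80%

Cost of equity via CAPM: Re = 4.6% + 1.88 × 4.0% = 12.1200%.
Total capital V = 9199 + 11072 = 20271.
Equity: weight = 9199/20271 = 0.4538; cost = 12.12%.
Debt: weight = 11072/20271 = 0.5462; after-tax cost = 2.9% × (1 − 18%) = 2.3780%.
WACC = 0.4538 × 12.1200% + 0.5462 × 2.3780% = 6.7989%.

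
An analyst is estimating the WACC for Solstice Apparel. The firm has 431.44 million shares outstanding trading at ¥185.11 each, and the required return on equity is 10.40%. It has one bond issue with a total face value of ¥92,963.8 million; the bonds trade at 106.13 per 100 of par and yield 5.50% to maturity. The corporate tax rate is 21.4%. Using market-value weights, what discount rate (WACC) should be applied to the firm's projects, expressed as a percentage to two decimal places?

7.04%

Market value of equity E = 185.11 × 431.44m = 79863.8584m. Market value of debt D = 92963.8m × 106.13/100 = 98662.48094m.
Total capital V = 79863.8584 + 98662.48094 = 178526.33934.
Equity: weight = 79863.8584/178526.33934 = 0.4474; cost = 10.4%.
Bonds outstanding: weight = 98662.48094/178526.33934 = 0.5526; after-tax cost = 5.5% × (1 − 21.4%) = 4.3230%.
WACC = 0.4474 × 10.4000% + 0.5526 × 4.3230% = 7.0415%.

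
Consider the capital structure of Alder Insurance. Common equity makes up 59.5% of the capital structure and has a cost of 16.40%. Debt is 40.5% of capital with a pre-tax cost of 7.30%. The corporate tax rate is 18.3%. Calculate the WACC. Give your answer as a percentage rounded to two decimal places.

12.17%

After-tax cost of debt = 7.3% × (1 − 18.3%) = 5.9641%.
WACC = 0.595 × 16.4000% + 0.405 × 5.9641% = 12.1735%.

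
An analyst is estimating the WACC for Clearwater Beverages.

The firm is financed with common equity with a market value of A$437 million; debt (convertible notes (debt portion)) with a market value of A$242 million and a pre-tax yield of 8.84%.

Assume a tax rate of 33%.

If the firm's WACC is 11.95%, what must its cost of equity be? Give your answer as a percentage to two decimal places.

Total capital V = 437 + 242 = 679.
Equity weight = 437/679 = 0.6436.
Convertible notes (debt portion) weight = 242/679 = 0.3564.
Debt contribution = 0.3564 × 8.84% × (1 − 33%) = 2.1109%.
Required equity contribution = 11.95% − 2.1109% = 9.8391%.
Re = 9.8391% / 0.6436 = 15.2877%.

15.29%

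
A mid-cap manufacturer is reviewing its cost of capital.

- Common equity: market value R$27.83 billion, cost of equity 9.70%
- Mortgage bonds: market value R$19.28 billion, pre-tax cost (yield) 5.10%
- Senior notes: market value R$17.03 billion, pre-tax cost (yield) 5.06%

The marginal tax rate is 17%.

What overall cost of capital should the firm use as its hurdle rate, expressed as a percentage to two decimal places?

Total capital V = 27.83 + 19.28 + 17.03 = 64.14.
Equity: weight = 27.83/64.14 = 0.4339; cost = 9.7%.
Mortgage bonds: weight = 19.28/64.14 = 0.3006; after-tax cost = 5.1% × (1 − 17%) = 4.2330%.
Senior notes: weight = 17.03/64.14 = 0.2655; after-tax cost = 5.06% × (1 − 17%) = 4.1998%.
WACC = 0.4339 × 9.7000% + 0.3006 × 4.2330% + 0.2655 × 4.1998% = 6.5963%.

6.60%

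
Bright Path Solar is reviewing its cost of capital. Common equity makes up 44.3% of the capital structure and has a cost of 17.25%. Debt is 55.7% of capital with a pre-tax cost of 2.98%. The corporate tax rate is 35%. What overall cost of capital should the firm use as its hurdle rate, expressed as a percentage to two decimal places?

8.72%

After-tax cost of debt = 2.98% × (1 − 35%) = 1.9370%.
WACC = 0.443 × 17.2500% + 0.557 × 1.9370% = 8.7207%.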